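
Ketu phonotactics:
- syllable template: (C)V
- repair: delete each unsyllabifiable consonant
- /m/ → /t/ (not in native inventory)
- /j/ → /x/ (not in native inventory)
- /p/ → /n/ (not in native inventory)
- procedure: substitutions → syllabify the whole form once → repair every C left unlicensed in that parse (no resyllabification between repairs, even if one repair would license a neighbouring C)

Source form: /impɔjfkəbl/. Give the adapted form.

Substitution: /m/ → /t/, /p/ → /n/, /j/ → /x/, giving /itnɔxfkəbl/.
Under (C)V, the unsyllabifiable consonants are /t/, /x/, /f/, /b/, /l/ (no codas are permitted; onsets are limited to one consonant).
Deletion applies to /t/, /x/, /f/, /b/, /l/.

inɔkə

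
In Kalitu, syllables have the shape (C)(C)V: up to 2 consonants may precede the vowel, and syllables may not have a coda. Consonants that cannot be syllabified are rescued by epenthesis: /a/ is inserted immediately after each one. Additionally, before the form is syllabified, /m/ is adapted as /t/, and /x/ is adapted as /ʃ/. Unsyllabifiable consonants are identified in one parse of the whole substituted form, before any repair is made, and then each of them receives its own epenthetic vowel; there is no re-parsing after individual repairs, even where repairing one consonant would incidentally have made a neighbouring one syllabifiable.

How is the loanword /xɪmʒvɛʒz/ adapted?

ʃɪtaʒvɛʒaza

Substitution: /x/ → /ʃ/, /m/ → /t/, giving /ʃɪtʒvɛʒz/.
Under (C)(C)V, the unsyllabifiable consonants are /t/, /ʒ/, /z/ (no codas are permitted; onsets may contain at most 2 consonants).
Epenthesis after each stranded consonant: /t/ → /ta/, /ʒ/ → /ʒa/, /z/ → /za/.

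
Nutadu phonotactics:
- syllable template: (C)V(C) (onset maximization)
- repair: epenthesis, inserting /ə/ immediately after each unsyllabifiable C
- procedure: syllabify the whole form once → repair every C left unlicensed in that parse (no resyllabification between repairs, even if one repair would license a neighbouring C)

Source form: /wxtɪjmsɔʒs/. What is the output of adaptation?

wəxətɪjməsɔʒsə

Under (C)V(C), the unsyllabifiable consonants are /w/, /x/, /m/, /s/ (at most one coda consonant is licensed; onsets are limited to one consonant).
Inserting the epenthetic vowel yields /w/ → /wə/, /x/ → /xə/, /m/ → /mə/, /s/ → /sə/.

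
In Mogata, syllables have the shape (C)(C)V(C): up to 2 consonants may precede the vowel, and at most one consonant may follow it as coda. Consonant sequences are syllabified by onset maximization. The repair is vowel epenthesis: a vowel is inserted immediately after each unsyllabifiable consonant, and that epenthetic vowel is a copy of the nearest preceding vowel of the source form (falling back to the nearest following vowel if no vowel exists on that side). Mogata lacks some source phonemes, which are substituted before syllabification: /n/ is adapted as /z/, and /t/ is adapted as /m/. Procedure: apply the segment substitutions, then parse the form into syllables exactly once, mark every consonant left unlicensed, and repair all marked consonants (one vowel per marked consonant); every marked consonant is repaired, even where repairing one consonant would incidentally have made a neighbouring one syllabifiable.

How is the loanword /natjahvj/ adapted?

Substitution: /n/ → /z/, /t/ → /m/, giving /zamjahvj/.
The consonants /v/, /j/ cannot be parsed into a legal (C)(C)V(C) syllable (at most one coda consonant is licensed; onsets may contain at most 2 consonants).
Each unlicensed consonant becomes the onset of a new syllable: /v/ → /va/, /j/ → /ja/.

zamjahvaja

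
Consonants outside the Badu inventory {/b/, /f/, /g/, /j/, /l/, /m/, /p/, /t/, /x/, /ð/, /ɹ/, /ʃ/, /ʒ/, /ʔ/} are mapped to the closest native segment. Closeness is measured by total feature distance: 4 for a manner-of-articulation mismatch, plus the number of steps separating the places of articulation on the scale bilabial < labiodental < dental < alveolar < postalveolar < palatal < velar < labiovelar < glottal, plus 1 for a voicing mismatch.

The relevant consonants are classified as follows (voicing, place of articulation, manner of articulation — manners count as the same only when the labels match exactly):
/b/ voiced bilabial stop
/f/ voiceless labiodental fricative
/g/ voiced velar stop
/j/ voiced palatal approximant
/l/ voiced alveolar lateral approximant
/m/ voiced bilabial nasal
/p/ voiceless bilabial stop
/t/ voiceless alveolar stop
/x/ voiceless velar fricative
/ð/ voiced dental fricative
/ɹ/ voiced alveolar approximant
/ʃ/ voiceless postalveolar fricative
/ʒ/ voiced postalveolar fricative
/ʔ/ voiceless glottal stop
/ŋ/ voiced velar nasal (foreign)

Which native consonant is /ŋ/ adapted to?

g

/g/ is closest: manner differs (nasal→stop, +4), place distance 0 (velar→velar), same voicing; total 4. Next closest is /j/ at distance 5.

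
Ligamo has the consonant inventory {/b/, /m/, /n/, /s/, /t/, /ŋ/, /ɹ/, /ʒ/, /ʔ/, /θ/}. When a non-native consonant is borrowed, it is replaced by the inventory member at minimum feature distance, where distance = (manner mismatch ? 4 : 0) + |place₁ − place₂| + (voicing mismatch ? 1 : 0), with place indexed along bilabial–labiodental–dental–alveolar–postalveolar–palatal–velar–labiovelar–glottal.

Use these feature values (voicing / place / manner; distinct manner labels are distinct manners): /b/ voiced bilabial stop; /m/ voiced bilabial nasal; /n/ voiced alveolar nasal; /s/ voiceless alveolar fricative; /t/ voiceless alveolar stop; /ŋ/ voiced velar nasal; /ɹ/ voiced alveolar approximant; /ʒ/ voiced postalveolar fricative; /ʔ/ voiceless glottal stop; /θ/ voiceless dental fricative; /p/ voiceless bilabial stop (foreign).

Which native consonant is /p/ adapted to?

/b/ is closest: same manner (stop), place distance 0 (bilabial→bilabial), voicing differs (+1); total 1. Next closest is /t/ at distance 3.

b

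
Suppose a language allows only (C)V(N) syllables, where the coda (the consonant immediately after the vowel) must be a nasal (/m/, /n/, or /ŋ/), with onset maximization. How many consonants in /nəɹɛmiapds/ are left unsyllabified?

3

Under (C)V(N), the unsyllabifiable consonants are /p/, /d/, /s/ (only a nasal (/m/, /n/, or /ŋ/) is licensed in coda position; onsets are limited to one consonant).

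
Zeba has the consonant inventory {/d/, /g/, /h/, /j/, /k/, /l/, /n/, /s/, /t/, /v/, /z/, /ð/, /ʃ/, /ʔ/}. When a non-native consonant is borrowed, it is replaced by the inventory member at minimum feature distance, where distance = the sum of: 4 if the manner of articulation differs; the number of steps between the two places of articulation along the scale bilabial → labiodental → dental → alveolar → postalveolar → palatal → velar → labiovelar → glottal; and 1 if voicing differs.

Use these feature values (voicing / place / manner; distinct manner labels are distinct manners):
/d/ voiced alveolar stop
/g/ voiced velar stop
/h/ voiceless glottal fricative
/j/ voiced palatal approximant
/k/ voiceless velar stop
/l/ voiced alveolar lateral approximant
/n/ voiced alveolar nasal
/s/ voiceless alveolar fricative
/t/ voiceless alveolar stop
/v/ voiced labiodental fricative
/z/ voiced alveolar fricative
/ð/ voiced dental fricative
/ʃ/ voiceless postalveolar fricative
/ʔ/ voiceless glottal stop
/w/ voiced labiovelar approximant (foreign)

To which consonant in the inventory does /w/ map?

/j/ is closest: same manner (approximant), place distance 2 (labiovelar→palatal), same voicing; total 2. Next closest is /g/ at distance 5.

j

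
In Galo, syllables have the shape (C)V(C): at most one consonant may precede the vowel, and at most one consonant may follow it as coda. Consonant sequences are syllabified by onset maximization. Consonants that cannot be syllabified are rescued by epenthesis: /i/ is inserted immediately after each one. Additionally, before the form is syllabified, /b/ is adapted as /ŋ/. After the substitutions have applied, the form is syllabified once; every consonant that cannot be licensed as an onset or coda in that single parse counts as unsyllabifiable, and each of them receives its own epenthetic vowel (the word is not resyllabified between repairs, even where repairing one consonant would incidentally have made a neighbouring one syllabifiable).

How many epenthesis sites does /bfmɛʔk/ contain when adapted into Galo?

After substitution the input is /ŋfmɛʔk/.
The unsyllabifiable consonants are /ŋ/, /f/, /k/; each receives one epenthetic vowel.

3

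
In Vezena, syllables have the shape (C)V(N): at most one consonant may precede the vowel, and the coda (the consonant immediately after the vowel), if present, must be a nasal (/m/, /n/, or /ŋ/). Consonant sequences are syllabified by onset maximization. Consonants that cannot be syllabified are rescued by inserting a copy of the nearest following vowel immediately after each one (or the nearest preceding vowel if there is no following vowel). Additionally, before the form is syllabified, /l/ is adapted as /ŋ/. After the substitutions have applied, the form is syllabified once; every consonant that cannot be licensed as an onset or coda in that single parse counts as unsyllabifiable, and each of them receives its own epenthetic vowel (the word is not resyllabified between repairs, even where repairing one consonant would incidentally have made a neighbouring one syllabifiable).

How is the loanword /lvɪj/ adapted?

Substitution: /l/ → /ŋ/, giving /ŋvɪj/.
The consonants /ŋ/, /j/ cannot be parsed into a legal (C)V(N) syllable (only a nasal (/m/, /n/, or /ŋ/) is licensed in coda position; onsets are limited to one consonant).
Each unlicensed consonant becomes the onset of a new syllable: /ŋ/ → /ŋɪ/, /j/ → /jɪ/.

ŋɪvɪjɪ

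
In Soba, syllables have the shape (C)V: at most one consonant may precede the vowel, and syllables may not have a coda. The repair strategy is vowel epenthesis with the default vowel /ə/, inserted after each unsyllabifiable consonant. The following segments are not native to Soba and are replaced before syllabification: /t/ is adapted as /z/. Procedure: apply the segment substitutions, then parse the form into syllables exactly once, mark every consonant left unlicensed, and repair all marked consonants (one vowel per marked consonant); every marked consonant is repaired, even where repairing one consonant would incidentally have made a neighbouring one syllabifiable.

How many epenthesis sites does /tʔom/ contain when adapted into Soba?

After substitution the input is /zʔom/.
The unsyllabifiable consonants are /z/, /m/; each receives one epenthetic vowel.

2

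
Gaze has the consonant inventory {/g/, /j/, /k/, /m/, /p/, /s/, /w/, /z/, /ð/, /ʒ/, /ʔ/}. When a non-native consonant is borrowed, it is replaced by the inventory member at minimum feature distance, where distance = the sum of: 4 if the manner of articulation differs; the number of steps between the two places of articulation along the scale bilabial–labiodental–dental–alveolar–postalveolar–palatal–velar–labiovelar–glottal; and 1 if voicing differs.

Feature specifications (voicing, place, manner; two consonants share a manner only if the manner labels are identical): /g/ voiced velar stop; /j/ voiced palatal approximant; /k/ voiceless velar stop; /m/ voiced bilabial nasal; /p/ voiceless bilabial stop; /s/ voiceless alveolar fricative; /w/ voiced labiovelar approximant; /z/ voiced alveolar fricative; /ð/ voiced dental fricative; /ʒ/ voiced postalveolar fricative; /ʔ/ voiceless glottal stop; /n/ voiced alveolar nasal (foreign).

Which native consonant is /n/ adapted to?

/m/ is closest: same manner (nasal), place distance 3 (alveolar→bilabial), same voicing; total 3. Next closest is /z/ at distance 4.

m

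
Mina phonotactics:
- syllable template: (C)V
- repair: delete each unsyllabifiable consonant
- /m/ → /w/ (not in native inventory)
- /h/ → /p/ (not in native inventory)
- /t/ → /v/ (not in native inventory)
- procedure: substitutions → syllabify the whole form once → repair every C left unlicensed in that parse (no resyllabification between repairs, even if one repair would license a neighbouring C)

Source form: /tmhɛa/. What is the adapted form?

pɛa

Substitution: /t/ → /v/, /m/ → /w/, /h/ → /p/, giving /vwpɛa/.
The consonants /v/, /w/ cannot be parsed into a legal (C)V syllable (no codas are permitted; onsets are limited to one consonant).
Deletion applies to /v/, /w/.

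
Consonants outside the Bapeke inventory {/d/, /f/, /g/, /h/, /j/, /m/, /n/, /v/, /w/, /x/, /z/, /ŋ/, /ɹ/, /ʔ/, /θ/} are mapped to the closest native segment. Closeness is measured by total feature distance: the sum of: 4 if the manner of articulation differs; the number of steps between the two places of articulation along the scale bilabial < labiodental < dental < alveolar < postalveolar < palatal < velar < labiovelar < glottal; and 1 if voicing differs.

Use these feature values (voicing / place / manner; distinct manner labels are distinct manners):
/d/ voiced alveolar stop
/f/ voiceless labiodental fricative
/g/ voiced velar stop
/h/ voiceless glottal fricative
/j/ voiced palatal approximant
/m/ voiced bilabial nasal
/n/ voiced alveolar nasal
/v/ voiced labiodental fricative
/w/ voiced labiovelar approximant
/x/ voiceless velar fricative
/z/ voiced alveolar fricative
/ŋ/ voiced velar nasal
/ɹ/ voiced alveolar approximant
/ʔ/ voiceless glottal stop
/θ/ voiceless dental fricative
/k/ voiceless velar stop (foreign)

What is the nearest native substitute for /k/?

/g/ is closest: same manner (stop), place distance 0 (velar→velar), voicing differs (+1); total 1. Next closest is /ʔ/ at distance 2.

g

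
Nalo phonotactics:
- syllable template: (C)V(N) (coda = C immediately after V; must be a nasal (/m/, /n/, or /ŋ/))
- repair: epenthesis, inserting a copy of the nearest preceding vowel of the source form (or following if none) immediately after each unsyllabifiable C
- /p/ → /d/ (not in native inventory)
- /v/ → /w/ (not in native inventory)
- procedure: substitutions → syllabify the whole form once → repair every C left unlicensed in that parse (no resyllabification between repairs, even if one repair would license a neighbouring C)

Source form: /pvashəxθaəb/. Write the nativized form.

Substitution: /p/ → /d/, /v/ → /w/, giving /dwashəxθaəb/.
Under (C)V(N), the unsyllabifiable consonants are /d/, /s/, /x/, /b/ (only a nasal (/m/, /n/, or /ŋ/) is licensed in coda position; onsets are limited to one consonant).
Each unlicensed consonant becomes the onset of a new syllable: /d/ → /da/, /s/ → /sa/, /x/ → /xə/, /b/ → /bə/.

dawasahəxəθaəbə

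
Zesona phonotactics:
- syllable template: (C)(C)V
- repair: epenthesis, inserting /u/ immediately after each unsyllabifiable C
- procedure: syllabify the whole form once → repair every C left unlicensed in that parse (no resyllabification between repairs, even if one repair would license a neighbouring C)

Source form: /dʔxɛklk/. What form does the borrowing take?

The consonants /d/, /k/, /l/, /k/ cannot be parsed into a legal (C)(C)V syllable (no codas are permitted; onsets may contain at most 2 consonants).
Each unlicensed consonant becomes the onset of a new syllable: /d/ → /du/, /k/ → /ku/, /l/ → /lu/, /k/ → /ku/.

duʔxɛkuluku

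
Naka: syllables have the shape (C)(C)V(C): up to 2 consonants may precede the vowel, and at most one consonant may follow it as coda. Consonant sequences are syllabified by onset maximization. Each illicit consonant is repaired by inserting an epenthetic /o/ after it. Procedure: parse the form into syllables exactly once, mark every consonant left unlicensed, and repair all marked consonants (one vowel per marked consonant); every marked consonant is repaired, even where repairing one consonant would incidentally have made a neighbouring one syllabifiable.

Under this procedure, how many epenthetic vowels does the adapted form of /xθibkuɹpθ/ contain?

The unsyllabifiable consonants are /p/, /θ/; each receives one epenthetic vowel.

2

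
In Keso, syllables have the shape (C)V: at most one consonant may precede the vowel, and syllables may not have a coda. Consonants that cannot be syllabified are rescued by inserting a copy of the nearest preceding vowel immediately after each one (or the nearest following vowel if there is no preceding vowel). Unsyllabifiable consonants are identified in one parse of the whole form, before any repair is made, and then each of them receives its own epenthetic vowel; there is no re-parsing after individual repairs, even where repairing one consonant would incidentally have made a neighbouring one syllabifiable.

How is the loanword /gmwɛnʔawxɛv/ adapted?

gɛmɛwɛnɛʔawaxɛvɛ

The consonants /g/, /m/, /n/, /w/, /v/ cannot be parsed into a legal (C)V syllable (no codas are permitted; onsets are limited to one consonant).
Each unlicensed consonant becomes the onset of a new syllable: /g/ → /gɛ/, /m/ → /mɛ/, /n/ → /nɛ/, /w/ → /wa/, /v/ → /vɛ/.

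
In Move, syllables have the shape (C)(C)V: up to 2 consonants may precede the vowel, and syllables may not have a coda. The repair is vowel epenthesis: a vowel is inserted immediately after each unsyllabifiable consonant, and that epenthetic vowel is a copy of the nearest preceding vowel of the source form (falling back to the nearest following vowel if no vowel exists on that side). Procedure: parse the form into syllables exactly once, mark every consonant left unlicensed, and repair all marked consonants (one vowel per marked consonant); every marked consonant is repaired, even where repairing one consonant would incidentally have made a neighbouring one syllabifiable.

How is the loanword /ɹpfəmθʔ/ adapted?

ɹəpfəməθəʔə

Under (C)(C)V, the unsyllabifiable consonants are /ɹ/, /m/, /θ/, /ʔ/ (no codas are permitted; onsets may contain at most 2 consonants).
Epenthesis after each stranded consonant: /ɹ/ → /ɹə/, /m/ → /mə/, /θ/ → /θə/, /ʔ/ → /ʔə/.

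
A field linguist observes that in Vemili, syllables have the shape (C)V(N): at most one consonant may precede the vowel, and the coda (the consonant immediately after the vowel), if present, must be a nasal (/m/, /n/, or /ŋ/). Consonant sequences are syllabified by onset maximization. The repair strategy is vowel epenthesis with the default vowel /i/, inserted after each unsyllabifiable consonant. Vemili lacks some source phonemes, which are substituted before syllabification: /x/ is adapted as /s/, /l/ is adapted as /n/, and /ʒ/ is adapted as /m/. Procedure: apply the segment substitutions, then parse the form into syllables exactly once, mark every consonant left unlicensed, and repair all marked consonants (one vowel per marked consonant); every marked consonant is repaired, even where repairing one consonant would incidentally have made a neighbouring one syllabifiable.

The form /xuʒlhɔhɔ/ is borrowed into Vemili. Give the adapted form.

Substitution: /x/ → /s/, /ʒ/ → /m/, /l/ → /n/, giving /sumnhɔhɔ/.
Syllabifying with onset maximization leaves /n/ stranded (only a nasal (/m/, /n/, or /ŋ/) is licensed in coda position; onsets are limited to one consonant).
Epenthesis after each stranded consonant: /n/ → /ni/.

sumnihɔhɔ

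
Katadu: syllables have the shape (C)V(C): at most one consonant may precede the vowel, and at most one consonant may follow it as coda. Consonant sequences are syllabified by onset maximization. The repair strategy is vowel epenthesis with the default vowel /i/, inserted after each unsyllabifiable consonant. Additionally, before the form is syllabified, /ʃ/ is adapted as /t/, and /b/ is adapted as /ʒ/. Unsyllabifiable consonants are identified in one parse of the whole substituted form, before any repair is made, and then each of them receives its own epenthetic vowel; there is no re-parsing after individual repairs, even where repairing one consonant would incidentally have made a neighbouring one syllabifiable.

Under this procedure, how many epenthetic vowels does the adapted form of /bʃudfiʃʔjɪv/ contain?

2

After substitution the input is /ʒtudfitʔjɪv/.
The unsyllabifiable consonants are /ʒ/, /ʔ/; each receives one epenthetic vowel.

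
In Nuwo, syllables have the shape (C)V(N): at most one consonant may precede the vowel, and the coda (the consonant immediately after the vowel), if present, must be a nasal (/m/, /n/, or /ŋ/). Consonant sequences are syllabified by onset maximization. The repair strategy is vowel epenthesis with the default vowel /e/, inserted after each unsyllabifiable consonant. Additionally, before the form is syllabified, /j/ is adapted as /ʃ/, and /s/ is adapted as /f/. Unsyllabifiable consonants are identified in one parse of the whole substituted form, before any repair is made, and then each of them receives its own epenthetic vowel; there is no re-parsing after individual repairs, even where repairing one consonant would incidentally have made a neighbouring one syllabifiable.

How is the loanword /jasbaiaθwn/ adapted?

Substitution: /j/ → /ʃ/, /s/ → /f/, giving /ʃafbaiaθwn/.
Syllabifying with onset maximization leaves /f/, /θ/, /w/, /n/ stranded (only a nasal (/m/, /n/, or /ŋ/) is licensed in coda position; onsets are limited to one consonant).
Epenthesis after each stranded consonant: /f/ → /fe/, /θ/ → /θe/, /w/ → /we/, /n/ → /ne/.

ʃafebaiaθewene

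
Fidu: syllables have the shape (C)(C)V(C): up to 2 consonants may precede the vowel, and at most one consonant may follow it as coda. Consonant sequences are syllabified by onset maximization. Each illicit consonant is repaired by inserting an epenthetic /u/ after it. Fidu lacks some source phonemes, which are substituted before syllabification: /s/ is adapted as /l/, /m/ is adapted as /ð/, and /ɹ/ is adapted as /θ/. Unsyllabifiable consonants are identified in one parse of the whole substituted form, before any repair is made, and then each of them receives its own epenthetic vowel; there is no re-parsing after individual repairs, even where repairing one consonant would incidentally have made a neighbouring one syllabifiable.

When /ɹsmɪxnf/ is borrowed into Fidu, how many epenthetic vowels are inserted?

After substitution the input is /θlðɪxnf/.
The unsyllabifiable consonants are /θ/, /n/, /f/; each receives one epenthetic vowel.

3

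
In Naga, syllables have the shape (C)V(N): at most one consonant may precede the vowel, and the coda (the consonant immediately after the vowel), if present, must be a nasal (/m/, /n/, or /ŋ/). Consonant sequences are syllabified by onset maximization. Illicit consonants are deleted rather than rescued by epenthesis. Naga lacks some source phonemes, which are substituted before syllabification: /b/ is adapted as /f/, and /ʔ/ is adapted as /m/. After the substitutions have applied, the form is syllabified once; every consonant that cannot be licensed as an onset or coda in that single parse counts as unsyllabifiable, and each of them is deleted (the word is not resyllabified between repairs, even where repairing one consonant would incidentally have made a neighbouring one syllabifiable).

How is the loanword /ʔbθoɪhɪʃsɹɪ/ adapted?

θoɪhɪɹɪ

Substitution: /ʔ/ → /m/, /b/ → /f/, giving /mfθoɪhɪʃsɹɪ/.
Under (C)V(N), the unsyllabifiable consonants are /m/, /f/, /ʃ/, /s/ (only a nasal (/m/, /n/, or /ŋ/) is licensed in coda position; onsets are limited to one consonant).
Each unlicensed consonant is deleted: /m/, /f/, /ʃ/, /s/.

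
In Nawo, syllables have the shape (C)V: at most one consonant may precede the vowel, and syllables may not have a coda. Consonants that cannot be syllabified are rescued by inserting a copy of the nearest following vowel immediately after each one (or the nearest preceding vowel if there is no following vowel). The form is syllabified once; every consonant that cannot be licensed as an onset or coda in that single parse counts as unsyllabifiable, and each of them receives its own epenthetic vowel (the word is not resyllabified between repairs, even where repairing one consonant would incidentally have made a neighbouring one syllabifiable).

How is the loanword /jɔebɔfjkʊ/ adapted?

jɔebɔfʊjʊkʊ

The consonants /f/, /j/ cannot be parsed into a legal (C)V syllable (no codas are permitted; onsets are limited to one consonant).
Inserting the epenthetic vowel yields /f/ → /fʊ/, /j/ → /jʊ/.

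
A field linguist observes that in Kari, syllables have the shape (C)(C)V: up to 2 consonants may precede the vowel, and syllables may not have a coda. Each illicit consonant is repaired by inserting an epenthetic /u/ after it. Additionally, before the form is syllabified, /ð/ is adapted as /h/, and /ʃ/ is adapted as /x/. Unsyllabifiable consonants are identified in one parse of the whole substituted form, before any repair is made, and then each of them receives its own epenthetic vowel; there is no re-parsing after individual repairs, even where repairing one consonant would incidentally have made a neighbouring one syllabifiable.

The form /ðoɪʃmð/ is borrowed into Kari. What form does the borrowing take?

hoɪxumuhu

Substitution: /ð/ → /h/, /ʃ/ → /x/, giving /hoɪxmh/.
Syllabifying with onset maximization leaves /x/, /m/, /h/ stranded (no codas are permitted; onsets may contain at most 2 consonants).
Epenthesis after each stranded consonant: /x/ → /xu/, /m/ → /mu/, /h/ → /hu/.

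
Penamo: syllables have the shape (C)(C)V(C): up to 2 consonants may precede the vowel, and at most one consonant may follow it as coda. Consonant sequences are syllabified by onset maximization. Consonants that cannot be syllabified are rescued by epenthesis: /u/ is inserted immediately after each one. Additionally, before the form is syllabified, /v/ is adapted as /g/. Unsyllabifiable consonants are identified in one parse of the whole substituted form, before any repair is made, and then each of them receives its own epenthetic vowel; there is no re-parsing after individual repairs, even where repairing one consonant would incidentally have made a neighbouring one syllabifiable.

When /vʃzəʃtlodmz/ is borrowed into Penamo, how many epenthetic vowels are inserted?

3

After substitution the input is /gʃzəʃtlodmz/.
The unsyllabifiable consonants are /g/, /m/, /z/; each receives one epenthetic vowel.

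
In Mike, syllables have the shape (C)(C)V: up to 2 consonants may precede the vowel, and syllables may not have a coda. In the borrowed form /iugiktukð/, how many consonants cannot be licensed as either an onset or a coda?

2

Syllabifying with onset maximization leaves /k/, /ð/ stranded (no codas are permitted; onsets may contain at most 2 consonants).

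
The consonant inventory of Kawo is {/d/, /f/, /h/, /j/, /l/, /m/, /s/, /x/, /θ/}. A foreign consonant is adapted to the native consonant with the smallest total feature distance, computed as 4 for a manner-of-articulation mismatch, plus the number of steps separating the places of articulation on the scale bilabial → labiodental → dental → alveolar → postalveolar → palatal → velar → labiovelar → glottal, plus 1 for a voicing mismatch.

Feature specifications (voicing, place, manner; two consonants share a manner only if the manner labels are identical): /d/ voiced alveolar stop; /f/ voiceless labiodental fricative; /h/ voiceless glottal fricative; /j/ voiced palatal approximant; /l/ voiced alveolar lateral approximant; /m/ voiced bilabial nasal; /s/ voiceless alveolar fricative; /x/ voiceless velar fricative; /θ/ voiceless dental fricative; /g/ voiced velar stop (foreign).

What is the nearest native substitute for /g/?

d

/d/ is closest: same manner (stop), place distance 3 (velar→alveolar), same voicing; total 3. Next closest is /j/ at distance 5.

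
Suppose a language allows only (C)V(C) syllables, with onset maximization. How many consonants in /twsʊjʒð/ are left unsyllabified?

4

The consonants /t/, /w/, /ʒ/, /ð/ cannot be parsed into a legal (C)V(C) syllable (at most one coda consonant is licensed; onsets are limited to one consonant).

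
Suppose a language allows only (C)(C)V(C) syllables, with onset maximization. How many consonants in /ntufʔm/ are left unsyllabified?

The consonants /ʔ/, /m/ cannot be parsed into a legal (C)(C)V(C) syllable (at most one coda consonant is licensed; onsets may contain at most 2 consonants).

2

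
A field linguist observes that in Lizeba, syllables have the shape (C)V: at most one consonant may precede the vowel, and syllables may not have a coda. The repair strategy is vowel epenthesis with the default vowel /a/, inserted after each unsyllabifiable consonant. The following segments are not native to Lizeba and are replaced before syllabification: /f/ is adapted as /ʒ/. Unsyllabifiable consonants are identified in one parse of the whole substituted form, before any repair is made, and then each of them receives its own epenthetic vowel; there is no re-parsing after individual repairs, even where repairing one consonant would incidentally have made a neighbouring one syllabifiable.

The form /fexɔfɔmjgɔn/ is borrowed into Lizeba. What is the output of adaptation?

Substitution: /f/ → /ʒ/, giving /ʒexɔʒɔmjgɔn/.
The consonants /m/, /j/, /n/ cannot be parsed into a legal (C)V syllable (no codas are permitted; onsets are limited to one consonant).
Inserting the epenthetic vowel yields /m/ → /ma/, /j/ → /ja/, /n/ → /na/.

ʒexɔʒɔmajagɔna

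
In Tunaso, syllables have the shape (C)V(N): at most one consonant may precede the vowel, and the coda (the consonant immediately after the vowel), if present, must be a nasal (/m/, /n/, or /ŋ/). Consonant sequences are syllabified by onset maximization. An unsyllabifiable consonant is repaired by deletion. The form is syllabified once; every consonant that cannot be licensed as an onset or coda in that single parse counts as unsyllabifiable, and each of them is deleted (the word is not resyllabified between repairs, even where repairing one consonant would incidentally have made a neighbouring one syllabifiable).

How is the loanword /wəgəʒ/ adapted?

Syllabifying with onset maximization leaves /ʒ/ stranded (only a nasal (/m/, /n/, or /ŋ/) is licensed in coda position; onsets are limited to one consonant).
Deletion applies to /ʒ/.

wəgə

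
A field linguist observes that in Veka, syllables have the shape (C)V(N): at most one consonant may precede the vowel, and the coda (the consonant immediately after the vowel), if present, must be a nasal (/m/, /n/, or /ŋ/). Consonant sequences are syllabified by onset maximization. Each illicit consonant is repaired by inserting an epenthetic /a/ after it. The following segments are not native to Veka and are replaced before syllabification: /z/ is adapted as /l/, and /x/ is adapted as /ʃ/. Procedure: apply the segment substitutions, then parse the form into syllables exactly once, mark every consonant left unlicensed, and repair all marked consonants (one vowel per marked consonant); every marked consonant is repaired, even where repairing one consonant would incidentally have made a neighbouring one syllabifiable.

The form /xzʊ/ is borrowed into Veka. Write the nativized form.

ʃalʊ

Substitution: /x/ → /ʃ/, /z/ → /l/, giving /ʃlʊ/.
Syllabifying with onset maximization leaves /ʃ/ stranded (only a nasal (/m/, /n/, or /ŋ/) is licensed in coda position; onsets are limited to one consonant).
Each unlicensed consonant becomes the onset of a new syllable: /ʃ/ → /ʃa/.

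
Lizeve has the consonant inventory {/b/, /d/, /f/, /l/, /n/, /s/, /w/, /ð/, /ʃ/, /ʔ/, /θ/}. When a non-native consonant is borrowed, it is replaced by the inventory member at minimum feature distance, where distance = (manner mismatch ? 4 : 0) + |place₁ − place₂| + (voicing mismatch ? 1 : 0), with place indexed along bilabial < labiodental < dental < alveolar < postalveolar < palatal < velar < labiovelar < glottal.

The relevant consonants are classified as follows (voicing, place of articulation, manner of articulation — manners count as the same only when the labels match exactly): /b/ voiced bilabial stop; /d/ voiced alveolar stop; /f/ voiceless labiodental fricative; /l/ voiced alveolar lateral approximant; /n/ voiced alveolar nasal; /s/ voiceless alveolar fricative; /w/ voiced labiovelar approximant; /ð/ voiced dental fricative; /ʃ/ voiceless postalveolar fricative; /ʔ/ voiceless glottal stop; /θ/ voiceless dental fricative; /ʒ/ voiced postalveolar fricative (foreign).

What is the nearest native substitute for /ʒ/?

ʃ

/ʃ/ is closest: same manner (fricative), place distance 0 (postalveolar→postalveolar), voicing differs (+1); total 1. Next closest is /s/ at distance 2.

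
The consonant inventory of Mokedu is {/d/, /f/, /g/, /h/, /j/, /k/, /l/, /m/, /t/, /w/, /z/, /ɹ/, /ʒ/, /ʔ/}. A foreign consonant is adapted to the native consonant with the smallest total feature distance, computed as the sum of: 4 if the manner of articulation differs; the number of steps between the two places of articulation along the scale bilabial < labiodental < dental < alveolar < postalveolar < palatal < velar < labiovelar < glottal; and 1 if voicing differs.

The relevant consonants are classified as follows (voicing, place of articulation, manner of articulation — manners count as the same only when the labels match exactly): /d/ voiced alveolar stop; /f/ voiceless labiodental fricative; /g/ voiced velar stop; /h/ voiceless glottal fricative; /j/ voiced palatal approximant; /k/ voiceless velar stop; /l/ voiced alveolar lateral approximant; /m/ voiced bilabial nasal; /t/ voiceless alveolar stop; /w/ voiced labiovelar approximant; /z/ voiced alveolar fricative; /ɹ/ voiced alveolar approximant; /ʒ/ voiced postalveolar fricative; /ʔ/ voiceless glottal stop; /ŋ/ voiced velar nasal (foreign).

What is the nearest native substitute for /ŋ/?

g

/g/ is closest: manner differs (nasal→stop, +4), place distance 0 (velar→velar), same voicing; total 4. Next closest is /j/ at distance 5.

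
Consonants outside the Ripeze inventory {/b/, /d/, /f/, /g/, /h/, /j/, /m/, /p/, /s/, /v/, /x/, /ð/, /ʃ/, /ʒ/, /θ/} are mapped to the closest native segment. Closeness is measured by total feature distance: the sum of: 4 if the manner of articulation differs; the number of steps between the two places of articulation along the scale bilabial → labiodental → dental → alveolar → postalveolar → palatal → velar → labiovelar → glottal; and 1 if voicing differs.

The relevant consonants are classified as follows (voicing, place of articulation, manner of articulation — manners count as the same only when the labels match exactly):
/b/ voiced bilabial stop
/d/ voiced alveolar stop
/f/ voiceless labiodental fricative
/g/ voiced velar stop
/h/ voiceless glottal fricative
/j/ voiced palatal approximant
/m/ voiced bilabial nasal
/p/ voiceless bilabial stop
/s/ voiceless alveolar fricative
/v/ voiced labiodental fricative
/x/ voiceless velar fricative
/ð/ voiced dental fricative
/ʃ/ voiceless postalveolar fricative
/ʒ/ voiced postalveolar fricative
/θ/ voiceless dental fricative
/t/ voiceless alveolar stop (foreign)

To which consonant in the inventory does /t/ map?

d

/d/ is closest: same manner (stop), place distance 0 (alveolar→alveolar), voicing differs (+1); total 1. Next closest is /p/ at distance 3.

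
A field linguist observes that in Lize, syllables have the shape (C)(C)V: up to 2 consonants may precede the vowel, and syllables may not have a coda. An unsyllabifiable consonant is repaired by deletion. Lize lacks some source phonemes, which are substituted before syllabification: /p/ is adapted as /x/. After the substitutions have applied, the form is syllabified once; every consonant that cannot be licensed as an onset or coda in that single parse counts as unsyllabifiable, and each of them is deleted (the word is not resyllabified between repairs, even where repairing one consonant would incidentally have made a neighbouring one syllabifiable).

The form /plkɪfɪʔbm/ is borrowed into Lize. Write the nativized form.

Substitution: /p/ → /x/, giving /xlkɪfɪʔbm/.
Under (C)(C)V, the unsyllabifiable consonants are /x/, /ʔ/, /b/, /m/ (no codas are permitted; onsets may contain at most 2 consonants).
Deletion applies to /x/, /ʔ/, /b/, /m/.

lkɪfɪ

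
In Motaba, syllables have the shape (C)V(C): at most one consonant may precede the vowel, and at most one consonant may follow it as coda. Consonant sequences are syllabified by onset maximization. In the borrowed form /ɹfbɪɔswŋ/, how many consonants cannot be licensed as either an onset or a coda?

4

The consonants /ɹ/, /f/, /w/, /ŋ/ cannot be parsed into a legal (C)V(C) syllable (at most one coda consonant is licensed; onsets are limited to one consonant).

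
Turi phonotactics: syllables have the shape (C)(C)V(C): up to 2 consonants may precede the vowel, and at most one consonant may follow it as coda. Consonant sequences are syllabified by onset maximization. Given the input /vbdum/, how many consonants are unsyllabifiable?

1

Under (C)(C)V(C), the unsyllabifiable consonants are /v/ (at most one coda consonant is licensed; onsets may contain at most 2 consonants).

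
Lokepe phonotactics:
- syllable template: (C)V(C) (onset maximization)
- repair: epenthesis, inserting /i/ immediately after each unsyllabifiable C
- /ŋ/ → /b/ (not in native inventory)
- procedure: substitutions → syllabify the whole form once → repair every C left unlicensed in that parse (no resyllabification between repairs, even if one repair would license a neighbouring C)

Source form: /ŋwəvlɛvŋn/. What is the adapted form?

Substitution: /ŋ/ → /b/, giving /bwəvlɛvbn/.
Under (C)V(C), the unsyllabifiable consonants are /b/, /b/, /n/ (at most one coda consonant is licensed; onsets are limited to one consonant).
Each unlicensed consonant becomes the onset of a new syllable: /b/ → /bi/, /b/ → /bi/, /n/ → /ni/.

biwəvlɛvbini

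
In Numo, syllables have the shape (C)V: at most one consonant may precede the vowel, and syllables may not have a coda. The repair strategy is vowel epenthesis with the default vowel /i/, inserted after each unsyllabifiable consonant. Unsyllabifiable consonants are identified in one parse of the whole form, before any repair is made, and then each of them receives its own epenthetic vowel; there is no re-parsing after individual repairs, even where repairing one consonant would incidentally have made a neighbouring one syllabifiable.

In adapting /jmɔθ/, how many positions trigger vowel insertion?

The unsyllabifiable consonants are /j/, /θ/; each receives one epenthetic vowel.

2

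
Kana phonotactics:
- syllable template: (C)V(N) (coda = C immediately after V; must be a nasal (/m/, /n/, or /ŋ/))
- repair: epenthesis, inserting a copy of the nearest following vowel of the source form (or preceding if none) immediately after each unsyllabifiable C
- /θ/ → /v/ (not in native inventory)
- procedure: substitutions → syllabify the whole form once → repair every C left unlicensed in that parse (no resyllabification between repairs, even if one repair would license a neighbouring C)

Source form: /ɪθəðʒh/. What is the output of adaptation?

Substitution: /θ/ → /v/, giving /ɪvəðʒh/.
The consonants /ð/, /ʒ/, /h/ cannot be parsed into a legal (C)V(N) syllable (only a nasal (/m/, /n/, or /ŋ/) is licensed in coda position; onsets are limited to one consonant).
Epenthesis after each stranded consonant: /ð/ → /ðə/, /ʒ/ → /ʒə/, /h/ → /hə/.

ɪvəðəʒəhə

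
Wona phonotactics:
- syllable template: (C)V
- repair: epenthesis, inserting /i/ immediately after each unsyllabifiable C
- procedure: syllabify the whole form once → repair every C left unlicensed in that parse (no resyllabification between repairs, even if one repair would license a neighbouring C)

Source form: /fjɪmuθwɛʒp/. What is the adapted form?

fijɪmuθiwɛʒipi

Under (C)V, the unsyllabifiable consonants are /f/, /θ/, /ʒ/, /p/ (no codas are permitted; onsets are limited to one consonant).
Each unlicensed consonant becomes the onset of a new syllable: /f/ → /fi/, /θ/ → /θi/, /ʒ/ → /ʒi/, /p/ → /pi/.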